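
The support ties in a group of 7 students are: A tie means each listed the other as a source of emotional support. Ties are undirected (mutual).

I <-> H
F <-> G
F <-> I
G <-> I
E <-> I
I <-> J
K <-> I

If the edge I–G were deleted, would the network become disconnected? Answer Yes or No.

No

Even without that edge, I still reaches G via I – F – G, so the network stays connected. Not a bridge.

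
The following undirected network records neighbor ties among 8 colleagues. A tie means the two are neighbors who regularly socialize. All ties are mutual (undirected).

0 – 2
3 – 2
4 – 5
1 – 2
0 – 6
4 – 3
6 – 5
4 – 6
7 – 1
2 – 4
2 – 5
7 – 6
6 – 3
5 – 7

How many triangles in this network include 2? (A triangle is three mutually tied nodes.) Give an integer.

2's neighbors: 0, 1, 3, 4, and 5.
Neighbor pairs that are themselves tied: 2–3–4; 2–4–5. Each forms one triangle with 2, for 2 in total.

2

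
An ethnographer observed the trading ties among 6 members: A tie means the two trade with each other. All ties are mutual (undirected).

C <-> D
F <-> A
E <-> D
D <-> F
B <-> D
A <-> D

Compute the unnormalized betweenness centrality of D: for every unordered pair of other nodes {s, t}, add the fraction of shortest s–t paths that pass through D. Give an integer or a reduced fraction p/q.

9

Pairs whose geodesics pass through D — C–F: 1; C–B: 1; C–A: 1; C–E: 1; F–B: 1; F–E: 1; B–A: 1; B–E: 1; A–E: 1.
All other pairs contribute 0.
Summing the contributions gives betweenness(D) = 9.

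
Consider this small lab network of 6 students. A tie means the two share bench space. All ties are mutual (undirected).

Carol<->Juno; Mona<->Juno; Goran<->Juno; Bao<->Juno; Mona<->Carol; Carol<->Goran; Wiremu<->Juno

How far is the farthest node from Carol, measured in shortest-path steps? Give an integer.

2

Distances from Carol: Bao:2, Goran:1, Juno:1, Mona:1, Wiremu:2.
The largest is 2 (to Wiremu and Bao), so the eccentricity of Carol is 2.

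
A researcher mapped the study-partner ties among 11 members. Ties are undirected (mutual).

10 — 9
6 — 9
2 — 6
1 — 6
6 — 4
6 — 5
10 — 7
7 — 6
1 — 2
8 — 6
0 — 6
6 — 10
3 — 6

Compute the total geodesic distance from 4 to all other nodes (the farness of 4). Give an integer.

19

Distances from 4: 0:2, 1:2, 2:2, 3:2, 5:2, 6:1, 7:2, 8:2, 9:2, 10:2.
Sum = 2 + 2 + 2 + 2 + 2 + 1 + 2 + 2 + 2 + 2 = 19.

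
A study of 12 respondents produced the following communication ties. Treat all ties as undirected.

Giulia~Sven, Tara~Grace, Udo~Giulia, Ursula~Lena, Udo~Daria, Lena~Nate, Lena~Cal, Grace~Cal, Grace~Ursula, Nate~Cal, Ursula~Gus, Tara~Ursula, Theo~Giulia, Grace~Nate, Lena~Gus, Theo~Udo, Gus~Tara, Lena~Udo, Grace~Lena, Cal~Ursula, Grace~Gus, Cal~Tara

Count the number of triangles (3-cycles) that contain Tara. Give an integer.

5

Tara's neighbors: Cal, Grace, Gus, and Ursula.
Neighbor pairs that are themselves tied: Tara–Cal–Grace; Tara–Cal–Ursula; Tara–Grace–Gus; Tara–Grace–Ursula; Tara–Gus–Ursula. Each forms one triangle with Tara, for 5 in total.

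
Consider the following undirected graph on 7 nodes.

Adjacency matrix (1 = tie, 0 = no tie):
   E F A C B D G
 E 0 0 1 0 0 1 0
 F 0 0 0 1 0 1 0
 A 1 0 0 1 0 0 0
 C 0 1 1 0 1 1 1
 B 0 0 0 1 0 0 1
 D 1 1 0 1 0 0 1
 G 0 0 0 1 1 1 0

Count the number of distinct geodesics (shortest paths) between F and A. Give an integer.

The shortest distance is 2, and the only length-2 path is F–C–A. So there is exactly 1 shortest path.

1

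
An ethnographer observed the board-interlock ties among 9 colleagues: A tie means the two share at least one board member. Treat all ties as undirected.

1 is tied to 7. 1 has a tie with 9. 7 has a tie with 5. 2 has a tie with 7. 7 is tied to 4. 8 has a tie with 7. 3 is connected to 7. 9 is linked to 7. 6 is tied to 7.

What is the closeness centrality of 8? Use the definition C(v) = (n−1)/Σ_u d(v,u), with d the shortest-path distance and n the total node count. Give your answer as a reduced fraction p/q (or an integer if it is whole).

8/15

Distances from 8: 1:2, 2:2, 3:2, 4:2, 5:2, 6:2, 7:1, 9:2. Sum = 15.
n = 9, so closeness = 8/15.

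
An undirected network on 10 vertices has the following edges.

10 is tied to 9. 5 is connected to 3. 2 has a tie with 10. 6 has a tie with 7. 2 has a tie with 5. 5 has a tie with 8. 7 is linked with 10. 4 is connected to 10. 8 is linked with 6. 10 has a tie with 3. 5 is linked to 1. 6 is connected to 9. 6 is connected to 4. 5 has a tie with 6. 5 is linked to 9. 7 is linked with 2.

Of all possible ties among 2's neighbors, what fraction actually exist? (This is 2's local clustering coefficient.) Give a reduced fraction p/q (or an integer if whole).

2's neighbors: 5, 7, and 10 (k = 3).
Possible neighbor pairs: C(3,2) = 3. Edges among them: 7–10 → e = 1.
Clustering(2) = 1/3.

1/3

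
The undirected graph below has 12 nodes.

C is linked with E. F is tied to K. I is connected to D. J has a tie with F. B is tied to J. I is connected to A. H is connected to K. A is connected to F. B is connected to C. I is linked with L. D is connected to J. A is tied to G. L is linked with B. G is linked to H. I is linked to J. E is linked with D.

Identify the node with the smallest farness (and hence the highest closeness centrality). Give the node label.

J

Farness (sum of distances to all others) for each node — A:23, B:25, C:32, D:23, E:30, F:22, G:30, H:34, I:21, J:20, K:29, L:27.
The smallest farness is 20, for J, so J has the highest closeness.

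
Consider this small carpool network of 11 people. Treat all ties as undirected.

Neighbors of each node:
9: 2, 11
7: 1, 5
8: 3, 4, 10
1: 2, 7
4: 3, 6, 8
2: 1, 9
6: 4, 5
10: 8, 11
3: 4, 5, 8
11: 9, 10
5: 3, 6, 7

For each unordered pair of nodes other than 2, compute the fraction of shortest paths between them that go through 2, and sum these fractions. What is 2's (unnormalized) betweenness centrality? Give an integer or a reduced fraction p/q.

13/2

Pairs whose geodesics pass through 2 — 6–9: 1/2; 10–1: 1; 11–1: 1; 11–7: 1; 9–1: 1; 9–7: 1; 9–5: 1.
All other pairs contribute 0.
Summing the contributions gives betweenness(2) = 13/2.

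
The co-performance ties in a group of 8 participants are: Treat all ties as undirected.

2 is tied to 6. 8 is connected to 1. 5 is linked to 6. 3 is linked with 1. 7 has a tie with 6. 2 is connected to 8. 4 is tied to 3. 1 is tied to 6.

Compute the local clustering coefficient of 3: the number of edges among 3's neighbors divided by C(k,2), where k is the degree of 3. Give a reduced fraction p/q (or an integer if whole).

0

3's neighbors: 1 and 4 (k = 2).
Possible neighbor pairs: C(2,2) = 1. Edges among them: none → e = 0.
Clustering(3) = 0/1.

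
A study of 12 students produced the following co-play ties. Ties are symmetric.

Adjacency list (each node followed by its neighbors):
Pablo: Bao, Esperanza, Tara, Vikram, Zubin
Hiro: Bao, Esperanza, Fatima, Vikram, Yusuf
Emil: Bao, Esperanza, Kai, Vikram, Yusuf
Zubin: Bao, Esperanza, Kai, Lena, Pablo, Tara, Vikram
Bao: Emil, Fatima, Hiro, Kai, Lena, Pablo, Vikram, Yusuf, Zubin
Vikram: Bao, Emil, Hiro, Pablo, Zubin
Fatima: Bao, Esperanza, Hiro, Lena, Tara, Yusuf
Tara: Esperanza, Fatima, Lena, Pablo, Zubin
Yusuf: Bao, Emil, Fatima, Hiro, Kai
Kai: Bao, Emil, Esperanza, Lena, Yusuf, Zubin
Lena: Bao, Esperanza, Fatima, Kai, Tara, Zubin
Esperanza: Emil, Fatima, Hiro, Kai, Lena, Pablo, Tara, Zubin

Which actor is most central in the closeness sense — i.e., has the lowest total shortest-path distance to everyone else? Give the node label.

Farness (sum of distances to all others) for each node — Bao:13, Emil:17, Esperanza:14, Fatima:16, Hiro:17, Kai:16, Lena:16, Pablo:17, Tara:17, Vikram:17, Yusuf:17, Zubin:15.
The smallest farness is 13, for Bao, so Bao has the highest closeness.

Bao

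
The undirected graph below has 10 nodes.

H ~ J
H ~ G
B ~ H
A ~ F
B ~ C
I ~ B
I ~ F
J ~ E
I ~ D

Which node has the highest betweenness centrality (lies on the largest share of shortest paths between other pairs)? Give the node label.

B

Unnormalized betweenness of each node: A:0, B:24, C:0, D:0, E:0, F:8, G:0, H:20, I:20, J:8.
B has the largest value, 24, making it the main broker — the node through which the most shortest paths run.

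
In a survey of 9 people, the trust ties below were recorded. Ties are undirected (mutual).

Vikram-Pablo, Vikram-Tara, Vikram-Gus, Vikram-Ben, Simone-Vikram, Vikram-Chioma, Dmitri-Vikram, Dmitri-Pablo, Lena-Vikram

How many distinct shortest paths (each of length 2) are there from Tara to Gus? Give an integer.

The shortest distance is 2, and the only length-2 path is Tara–Vikram–Gus. So there is exactly 1 shortest path.

1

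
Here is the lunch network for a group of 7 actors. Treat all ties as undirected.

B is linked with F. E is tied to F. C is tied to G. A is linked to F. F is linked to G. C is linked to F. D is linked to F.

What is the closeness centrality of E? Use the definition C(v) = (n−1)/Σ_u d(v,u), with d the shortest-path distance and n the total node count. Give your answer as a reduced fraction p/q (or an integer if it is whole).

6/11

Distances from E: A:2, B:2, C:2, D:2, F:1, G:2. Sum = 11.
n = 7, so closeness = 6/11.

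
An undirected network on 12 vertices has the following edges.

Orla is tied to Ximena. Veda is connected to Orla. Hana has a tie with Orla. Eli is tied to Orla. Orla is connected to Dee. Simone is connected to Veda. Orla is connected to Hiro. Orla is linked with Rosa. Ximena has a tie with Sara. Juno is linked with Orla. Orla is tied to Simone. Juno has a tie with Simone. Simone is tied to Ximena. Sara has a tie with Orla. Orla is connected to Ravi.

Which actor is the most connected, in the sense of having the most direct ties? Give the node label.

Degrees — Dee:1, Eli:1, Hana:1, Hiro:1, Juno:2, Orla:11, Ravi:1, Rosa:1, Sara:2, Simone:4, Veda:2, Ximena:3.
The maximum is 11, attained only by Orla.

Orla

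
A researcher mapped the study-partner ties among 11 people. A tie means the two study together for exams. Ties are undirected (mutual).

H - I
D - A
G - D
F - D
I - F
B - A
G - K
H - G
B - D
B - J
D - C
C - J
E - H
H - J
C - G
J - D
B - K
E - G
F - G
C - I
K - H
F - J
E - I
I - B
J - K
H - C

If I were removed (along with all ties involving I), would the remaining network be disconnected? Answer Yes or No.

No

Even without I, every remaining node can still reach every other (the residual graph is connected), so I is not a cut vertex.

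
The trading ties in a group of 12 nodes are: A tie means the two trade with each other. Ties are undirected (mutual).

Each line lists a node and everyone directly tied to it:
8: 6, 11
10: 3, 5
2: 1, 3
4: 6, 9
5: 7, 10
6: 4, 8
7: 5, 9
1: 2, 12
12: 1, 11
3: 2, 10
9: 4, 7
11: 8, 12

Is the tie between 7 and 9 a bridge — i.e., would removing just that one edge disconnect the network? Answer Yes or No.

Even without that edge, 7 still reaches 9 via 7 – 5 – 10 – 3 – 2 – 1 – 12 – 11 – 8 – 6 – 4 – 9, so the network stays connected. Not a bridge.

No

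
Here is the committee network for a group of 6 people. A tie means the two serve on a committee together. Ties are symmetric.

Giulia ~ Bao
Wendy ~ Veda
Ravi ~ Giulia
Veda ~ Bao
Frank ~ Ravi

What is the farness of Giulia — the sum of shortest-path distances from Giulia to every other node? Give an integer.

Distances from Giulia: Bao:1, Frank:2, Ravi:1, Veda:2, Wendy:3.
Sum = 1 + 2 + 1 + 2 + 3 = 9.

9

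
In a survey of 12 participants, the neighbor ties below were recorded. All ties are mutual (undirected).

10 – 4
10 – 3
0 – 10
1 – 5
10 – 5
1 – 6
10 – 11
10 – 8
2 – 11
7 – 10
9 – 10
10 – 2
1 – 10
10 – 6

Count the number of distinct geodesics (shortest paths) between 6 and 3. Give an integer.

1

The shortest distance is 2, and the only length-2 path is 6–10–3. So there is exactly 1 shortest path.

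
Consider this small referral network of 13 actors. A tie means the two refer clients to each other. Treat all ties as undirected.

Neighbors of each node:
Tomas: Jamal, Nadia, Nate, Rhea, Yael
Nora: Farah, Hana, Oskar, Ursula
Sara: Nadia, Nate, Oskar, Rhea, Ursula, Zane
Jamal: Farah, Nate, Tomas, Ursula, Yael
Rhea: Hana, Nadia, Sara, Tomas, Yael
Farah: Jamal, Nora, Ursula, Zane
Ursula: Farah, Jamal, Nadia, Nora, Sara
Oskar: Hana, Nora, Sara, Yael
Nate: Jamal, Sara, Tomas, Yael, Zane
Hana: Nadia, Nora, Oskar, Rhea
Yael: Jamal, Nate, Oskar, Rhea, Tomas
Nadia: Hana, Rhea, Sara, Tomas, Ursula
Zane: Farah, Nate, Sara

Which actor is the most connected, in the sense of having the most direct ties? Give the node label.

Degrees — Farah:4, Hana:4, Jamal:5, Nadia:5, Nate:5, Nora:4, Oskar:4, Rhea:5, Sara:6, Tomas:5, Ursula:5, Yael:5, Zane:3.
The maximum is 6, attained only by Sara.

Sara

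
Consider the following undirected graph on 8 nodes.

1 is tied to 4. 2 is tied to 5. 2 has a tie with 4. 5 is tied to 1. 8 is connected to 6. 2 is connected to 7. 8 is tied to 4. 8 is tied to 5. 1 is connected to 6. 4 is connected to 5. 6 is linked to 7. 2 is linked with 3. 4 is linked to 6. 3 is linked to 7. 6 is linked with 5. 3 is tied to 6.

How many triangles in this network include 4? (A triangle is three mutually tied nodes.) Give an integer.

6

4's neighbors: 1, 2, 5, 6, and 8.
Neighbor pairs that are themselves tied: 4–1–5; 4–1–6; 4–2–5; 4–5–6; 4–5–8; 4–6–8. Each forms one triangle with 4, for 6 in total.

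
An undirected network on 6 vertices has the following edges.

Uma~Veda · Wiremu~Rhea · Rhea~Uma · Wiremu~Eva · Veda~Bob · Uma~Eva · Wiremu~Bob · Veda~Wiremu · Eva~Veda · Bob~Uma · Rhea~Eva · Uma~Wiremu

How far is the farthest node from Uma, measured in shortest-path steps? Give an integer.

Distances from Uma: Bob:1, Eva:1, Rhea:1, Veda:1, Wiremu:1.
The largest is 1 (to Bob, Rhea, Veda, Wiremu, and Eva), so the eccentricity of Uma is 1.

1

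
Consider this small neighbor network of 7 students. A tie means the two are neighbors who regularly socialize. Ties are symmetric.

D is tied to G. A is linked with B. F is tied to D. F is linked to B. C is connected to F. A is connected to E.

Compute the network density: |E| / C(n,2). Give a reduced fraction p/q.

2/7

There are 6 edges and 7 nodes, so the maximum possible is C(7,2) = 21.
Density = 6/21 = 2/7.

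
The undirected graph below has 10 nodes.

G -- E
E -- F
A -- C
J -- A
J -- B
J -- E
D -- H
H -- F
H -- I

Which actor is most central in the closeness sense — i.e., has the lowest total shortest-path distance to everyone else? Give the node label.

E

Farness (sum of distances to all others) for each node — A:26, B:28, C:34, D:32, E:18, F:20, G:26, H:24, I:32, J:20.
The smallest farness is 18, for E, so E has the highest closeness.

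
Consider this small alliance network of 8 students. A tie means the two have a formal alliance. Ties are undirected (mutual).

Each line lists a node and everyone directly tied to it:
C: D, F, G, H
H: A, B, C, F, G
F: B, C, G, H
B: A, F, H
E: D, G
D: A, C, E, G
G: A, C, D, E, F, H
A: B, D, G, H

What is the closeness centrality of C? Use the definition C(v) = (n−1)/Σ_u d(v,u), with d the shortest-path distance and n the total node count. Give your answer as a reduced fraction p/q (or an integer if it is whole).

Distances from C: A:2, B:2, D:1, E:2, F:1, G:1, H:1. Sum = 10.
n = 8, so closeness = 7/10.

7/10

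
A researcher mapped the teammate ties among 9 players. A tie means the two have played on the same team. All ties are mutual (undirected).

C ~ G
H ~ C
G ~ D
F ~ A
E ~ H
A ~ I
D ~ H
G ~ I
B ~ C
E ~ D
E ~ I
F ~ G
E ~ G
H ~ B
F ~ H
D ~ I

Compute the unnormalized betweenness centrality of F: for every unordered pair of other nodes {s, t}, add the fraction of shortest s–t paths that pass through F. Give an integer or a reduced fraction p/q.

41/12

Pairs whose geodesics pass through F — A–B: 1; A–H: 1; A–C: 2/3; A–G: 1/2; H–G: 1/4.
All other pairs contribute 0.
Summing the contributions gives betweenness(F) = 41/12.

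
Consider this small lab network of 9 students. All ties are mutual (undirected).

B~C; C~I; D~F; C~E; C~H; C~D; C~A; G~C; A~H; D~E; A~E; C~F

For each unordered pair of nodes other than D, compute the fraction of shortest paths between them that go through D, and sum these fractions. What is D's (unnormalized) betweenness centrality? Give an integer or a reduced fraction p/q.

1/2

Pairs whose geodesics pass through D — F–E: 1/2.
All other pairs contribute 0.
Summing the contributions gives betweenness(D) = 1/2.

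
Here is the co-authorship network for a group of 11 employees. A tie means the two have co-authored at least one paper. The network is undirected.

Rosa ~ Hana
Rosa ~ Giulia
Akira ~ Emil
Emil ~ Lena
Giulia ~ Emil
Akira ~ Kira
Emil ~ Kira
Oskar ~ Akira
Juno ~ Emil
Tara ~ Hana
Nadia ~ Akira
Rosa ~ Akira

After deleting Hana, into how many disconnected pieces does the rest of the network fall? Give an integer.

Without Hana, the remaining ties split the others into: {Akira, Emil, Giulia, Juno, Kira, Lena, Nadia, Oskar, Rosa}; {Tara}.
That's 2 separate components.

2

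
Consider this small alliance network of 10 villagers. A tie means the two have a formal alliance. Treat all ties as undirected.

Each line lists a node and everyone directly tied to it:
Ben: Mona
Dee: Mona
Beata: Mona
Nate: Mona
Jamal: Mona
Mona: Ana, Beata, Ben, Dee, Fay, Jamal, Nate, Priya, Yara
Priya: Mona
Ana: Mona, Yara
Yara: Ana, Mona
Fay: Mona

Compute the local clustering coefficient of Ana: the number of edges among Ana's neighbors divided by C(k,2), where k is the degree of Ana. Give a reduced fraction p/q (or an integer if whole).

1

Ana's neighbors: Mona and Yara (k = 2).
Possible neighbor pairs: C(2,2) = 1. Edges among them: Mona–Yara → e = 1.
Clustering(Ana) = 1/1.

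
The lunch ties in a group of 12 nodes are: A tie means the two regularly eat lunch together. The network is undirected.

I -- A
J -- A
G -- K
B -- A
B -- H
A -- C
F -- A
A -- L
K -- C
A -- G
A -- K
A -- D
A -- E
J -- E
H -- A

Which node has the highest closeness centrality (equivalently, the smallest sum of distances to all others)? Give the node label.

Farness (sum of distances to all others) for each node — A:11, B:20, C:20, D:21, E:20, F:21, G:20, H:20, I:21, J:20, K:19, L:21.
The smallest farness is 11, for A, so A has the highest closeness.

A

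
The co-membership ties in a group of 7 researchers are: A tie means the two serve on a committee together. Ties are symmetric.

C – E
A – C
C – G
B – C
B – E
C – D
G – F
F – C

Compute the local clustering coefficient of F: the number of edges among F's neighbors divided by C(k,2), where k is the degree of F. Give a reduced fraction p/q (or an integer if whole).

F's neighbors: C and G (k = 2).
Possible neighbor pairs: C(2,2) = 1. Edges among them: C–G → e = 1.
Clustering(F) = 1/1.

1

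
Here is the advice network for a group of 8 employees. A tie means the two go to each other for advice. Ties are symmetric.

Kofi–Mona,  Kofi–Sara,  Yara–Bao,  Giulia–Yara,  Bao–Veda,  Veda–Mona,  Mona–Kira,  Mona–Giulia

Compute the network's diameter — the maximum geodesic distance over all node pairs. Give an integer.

4

Eccentricity of each node (its greatest distance to any other): Bao:4, Giulia:3, Kira:3, Kofi:3, Mona:2, Sara:4, Veda:3, Yara:4.
The maximum eccentricity is 4, realized for instance by the pair Bao–Sara via Bao – Veda – Mona – Kofi – Sara. So the diameter is 4.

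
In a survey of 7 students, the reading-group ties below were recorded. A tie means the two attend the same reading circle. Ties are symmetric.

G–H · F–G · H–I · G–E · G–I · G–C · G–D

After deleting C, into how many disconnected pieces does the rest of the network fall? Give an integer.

1

C's neighbors (G) remain reachable from one another through other ties, so the rest of the network stays in one piece.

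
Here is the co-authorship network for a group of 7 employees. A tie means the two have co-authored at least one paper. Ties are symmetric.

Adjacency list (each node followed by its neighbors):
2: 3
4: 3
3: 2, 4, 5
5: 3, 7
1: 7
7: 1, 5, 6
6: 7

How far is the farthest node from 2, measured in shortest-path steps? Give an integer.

Distances from 2: 1:4, 3:1, 4:2, 5:2, 6:4, 7:3.
The largest is 4 (to 6 and 1), so the eccentricity of 2 is 4.

4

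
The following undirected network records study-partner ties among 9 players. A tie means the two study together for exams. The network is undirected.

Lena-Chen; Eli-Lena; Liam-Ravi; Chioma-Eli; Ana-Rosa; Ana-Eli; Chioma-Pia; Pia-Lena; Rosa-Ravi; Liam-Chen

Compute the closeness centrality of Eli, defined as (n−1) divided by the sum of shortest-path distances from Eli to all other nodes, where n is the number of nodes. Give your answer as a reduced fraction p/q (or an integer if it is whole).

8/15

Distances from Eli: Ana:1, Chen:2, Chioma:1, Lena:1, Liam:3, Pia:2, Ravi:3, Rosa:2. Sum = 15.
n = 9, so closeness = 8/15.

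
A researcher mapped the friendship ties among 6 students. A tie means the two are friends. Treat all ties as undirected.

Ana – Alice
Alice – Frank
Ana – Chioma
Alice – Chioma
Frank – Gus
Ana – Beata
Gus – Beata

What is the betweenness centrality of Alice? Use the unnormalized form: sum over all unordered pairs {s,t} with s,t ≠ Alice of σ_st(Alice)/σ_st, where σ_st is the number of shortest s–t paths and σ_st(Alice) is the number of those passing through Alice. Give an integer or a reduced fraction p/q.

5/2

Pairs whose geodesics pass through Alice — Frank–Chioma: 1; Frank–Ana: 1; Chioma–Gus: 1/2.
All other pairs contribute 0.
Summing the contributions gives betweenness(Alice) = 5/2.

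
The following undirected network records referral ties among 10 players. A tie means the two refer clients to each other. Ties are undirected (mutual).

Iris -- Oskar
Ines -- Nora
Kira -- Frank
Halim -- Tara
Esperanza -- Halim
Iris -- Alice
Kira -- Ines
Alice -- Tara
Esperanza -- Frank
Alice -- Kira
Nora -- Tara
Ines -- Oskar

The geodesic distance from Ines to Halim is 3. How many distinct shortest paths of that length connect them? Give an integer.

1

The shortest distance is 3, and the only length-3 path is Ines–Nora–Tara–Halim. So there is exactly 1 shortest path.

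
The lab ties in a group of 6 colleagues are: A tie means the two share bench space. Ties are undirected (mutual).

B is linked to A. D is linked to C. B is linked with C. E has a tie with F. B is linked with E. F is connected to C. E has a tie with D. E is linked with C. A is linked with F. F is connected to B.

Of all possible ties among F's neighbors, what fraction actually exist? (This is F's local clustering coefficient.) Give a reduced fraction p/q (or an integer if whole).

2/3

F's neighbors: A, B, C, and E (k = 4).
Possible neighbor pairs: C(4,2) = 6. Edges among them: A–B, B–C, B–E, C–E → e = 4.
Clustering(F) = 4/6 = 2/3.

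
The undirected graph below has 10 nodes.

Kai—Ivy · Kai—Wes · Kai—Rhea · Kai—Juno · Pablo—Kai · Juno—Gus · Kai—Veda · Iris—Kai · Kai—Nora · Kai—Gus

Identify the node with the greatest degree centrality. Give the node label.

Kai

Degrees — Gus:2, Iris:1, Ivy:1, Juno:2, Kai:9, Nora:1, Pablo:1, Rhea:1, Veda:1, Wes:1.
The maximum is 9, attained only by Kai.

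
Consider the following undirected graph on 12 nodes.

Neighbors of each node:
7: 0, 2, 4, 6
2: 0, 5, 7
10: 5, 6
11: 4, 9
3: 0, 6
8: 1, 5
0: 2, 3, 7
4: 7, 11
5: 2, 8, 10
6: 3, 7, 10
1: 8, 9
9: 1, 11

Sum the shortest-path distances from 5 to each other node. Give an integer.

Distances from 5: 0:2, 1:2, 2:1, 3:3, 4:3, 6:2, 7:2, 8:1, 9:3, 10:1, 11:4.
Sum = 2 + 2 + 1 + 3 + 3 + 2 + 2 + 1 + 3 + 1 + 4 = 24.

24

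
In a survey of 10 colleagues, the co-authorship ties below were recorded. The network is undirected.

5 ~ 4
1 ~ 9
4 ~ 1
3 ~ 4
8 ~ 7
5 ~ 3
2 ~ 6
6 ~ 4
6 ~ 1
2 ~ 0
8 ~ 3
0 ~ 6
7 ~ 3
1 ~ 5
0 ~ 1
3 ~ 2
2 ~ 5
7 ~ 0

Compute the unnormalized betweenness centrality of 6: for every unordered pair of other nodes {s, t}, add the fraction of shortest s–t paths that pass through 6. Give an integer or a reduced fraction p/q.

3/2

Pairs whose geodesics pass through 6 — 0–4: 1/2; 4–2: 1/3; 9–2: 1/3; 2–1: 1/3.
All other pairs contribute 0.
Summing the contributions gives betweenness(6) = 3/2.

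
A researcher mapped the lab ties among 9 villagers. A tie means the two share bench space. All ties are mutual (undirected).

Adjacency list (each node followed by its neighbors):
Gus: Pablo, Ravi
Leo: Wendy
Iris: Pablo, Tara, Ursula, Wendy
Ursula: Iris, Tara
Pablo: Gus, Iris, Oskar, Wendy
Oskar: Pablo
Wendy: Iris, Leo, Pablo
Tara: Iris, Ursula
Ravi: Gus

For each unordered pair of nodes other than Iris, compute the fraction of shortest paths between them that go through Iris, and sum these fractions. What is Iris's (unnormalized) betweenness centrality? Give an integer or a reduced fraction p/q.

Pairs whose geodesics pass through Iris — Oskar–Ursula: 1; Oskar–Tara: 1; Pablo–Ursula: 1; Pablo–Tara: 1; Ursula–Wendy: 1; Ursula–Gus: 1; Ursula–Leo: 1; Ursula–Ravi: 1; Tara–Wendy: 1; Tara–Gus: 1; Tara–Leo: 1; Tara–Ravi: 1.
All other pairs contribute 0.
Summing the contributions gives betweenness(Iris) = 12.

12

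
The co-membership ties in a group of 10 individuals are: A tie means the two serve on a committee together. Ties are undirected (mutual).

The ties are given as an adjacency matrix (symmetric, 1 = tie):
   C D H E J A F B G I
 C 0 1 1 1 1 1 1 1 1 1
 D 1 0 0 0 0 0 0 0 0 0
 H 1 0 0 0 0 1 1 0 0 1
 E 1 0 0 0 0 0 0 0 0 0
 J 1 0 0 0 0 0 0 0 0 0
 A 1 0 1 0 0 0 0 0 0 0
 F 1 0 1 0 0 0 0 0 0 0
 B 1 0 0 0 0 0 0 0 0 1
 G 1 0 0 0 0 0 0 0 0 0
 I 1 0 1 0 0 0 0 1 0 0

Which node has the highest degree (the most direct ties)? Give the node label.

Degrees — A:2, B:2, C:9, D:1, E:1, F:2, G:1, H:4, I:3, J:1.
The maximum is 9, attained only by C.

C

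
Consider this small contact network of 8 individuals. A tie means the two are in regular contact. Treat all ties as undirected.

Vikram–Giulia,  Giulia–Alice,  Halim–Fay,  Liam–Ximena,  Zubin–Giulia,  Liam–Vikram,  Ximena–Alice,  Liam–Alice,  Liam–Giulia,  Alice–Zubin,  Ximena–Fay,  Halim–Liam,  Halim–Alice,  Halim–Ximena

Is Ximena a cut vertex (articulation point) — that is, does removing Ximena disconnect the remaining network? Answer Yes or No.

No

Even without Ximena, every remaining node can still reach every other (the residual graph is connected), so Ximena is not a cut vertex.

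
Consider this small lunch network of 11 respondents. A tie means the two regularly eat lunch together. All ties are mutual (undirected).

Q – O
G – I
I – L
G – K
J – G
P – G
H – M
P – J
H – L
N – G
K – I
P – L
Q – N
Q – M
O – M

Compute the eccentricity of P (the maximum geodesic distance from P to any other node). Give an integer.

4

Distances from P: G:1, H:2, I:2, J:1, K:2, L:1, M:3, N:2, O:4, Q:3.
The largest is 4 (to O), so the eccentricity of P is 4.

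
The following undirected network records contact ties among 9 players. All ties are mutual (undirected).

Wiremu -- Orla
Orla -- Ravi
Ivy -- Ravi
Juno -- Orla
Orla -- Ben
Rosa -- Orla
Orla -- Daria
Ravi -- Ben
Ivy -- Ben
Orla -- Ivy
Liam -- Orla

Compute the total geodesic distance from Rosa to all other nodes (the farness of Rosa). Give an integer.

Distances from Rosa: Ben:2, Daria:2, Ivy:2, Juno:2, Liam:2, Orla:1, Ravi:2, Wiremu:2.
Sum = 2 + 2 + 2 + 2 + 2 + 1 + 2 + 2 = 15.

15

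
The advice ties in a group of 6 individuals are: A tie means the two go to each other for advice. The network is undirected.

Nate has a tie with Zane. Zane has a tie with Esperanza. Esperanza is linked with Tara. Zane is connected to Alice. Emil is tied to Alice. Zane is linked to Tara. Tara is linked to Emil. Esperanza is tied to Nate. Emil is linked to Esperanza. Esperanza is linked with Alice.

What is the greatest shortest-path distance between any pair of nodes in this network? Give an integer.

Eccentricity of each node (its greatest distance to any other): Alice:2, Emil:2, Esperanza:1, Nate:2, Tara:2, Zane:2.
The maximum eccentricity is 2, realized for instance by the pair Tara–Alice via Tara – Emil – Alice. So the diameter is 2.

2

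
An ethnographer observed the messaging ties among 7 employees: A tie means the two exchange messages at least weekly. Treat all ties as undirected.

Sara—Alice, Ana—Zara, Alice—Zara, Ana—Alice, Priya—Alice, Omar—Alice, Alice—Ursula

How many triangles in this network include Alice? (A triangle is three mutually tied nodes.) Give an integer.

1

Alice's neighbors: Ana, Omar, Priya, Sara, Ursula, and Zara.
Neighbor pairs that are themselves tied: Alice–Ana–Zara. Each forms one triangle with Alice, for 1 in total.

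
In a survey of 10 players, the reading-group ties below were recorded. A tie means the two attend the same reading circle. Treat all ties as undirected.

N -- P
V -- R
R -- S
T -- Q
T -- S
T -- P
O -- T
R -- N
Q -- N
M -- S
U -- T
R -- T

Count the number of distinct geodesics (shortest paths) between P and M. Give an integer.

1

The shortest distance is 3, and the only length-3 path is P–T–S–M. So there is exactly 1 shortest path.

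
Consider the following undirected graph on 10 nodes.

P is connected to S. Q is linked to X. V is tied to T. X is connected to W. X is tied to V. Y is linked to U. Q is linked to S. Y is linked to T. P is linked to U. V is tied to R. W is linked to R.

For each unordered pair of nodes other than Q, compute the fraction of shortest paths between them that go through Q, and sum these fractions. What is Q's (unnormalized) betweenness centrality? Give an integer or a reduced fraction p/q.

Pairs whose geodesics pass through Q — S–T: 1/2; S–V: 1; S–R: 2/2; S–W: 1; S–X: 1; P–V: 1/2; P–R: 2/3; P–W: 1; P–X: 1; U–W: 1/3; U–X: 1/2.
All other pairs contribute 0.
Summing the contributions gives betweenness(Q) = 17/2.

17/2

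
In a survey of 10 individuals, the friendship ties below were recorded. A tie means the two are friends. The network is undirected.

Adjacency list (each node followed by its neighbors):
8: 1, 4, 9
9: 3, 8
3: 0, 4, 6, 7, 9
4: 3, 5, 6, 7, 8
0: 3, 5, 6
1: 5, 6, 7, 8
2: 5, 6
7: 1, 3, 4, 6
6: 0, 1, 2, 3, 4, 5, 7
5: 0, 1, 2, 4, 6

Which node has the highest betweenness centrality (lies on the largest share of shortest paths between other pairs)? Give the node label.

6

Unnormalized betweenness of each node: 0:8/15, 1:43/15, 2:0, 3:94/15, 4:61/15, 5:41/12, 6:497/60, 7:3/4, 8:43/20, 9:2/3.
6 has the largest value, 497/60, making it the main broker — the node through which the most shortest paths run.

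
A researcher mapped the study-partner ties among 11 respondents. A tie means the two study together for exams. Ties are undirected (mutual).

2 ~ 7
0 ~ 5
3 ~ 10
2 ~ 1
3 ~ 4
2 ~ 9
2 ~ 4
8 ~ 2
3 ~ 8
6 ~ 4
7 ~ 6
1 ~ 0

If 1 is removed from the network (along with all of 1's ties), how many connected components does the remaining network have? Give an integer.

2

Without 1, the remaining ties split the others into: {2, 3, 4, 6, 7, 8, 9, 10}; {0, 5}.
That's 2 separate components.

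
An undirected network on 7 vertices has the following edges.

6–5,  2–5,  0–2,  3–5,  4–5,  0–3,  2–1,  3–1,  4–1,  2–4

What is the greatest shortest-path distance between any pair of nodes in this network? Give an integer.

Eccentricity of each node (its greatest distance to any other): 0:3, 1:3, 2:2, 3:2, 4:2, 5:2, 6:3.
The maximum eccentricity is 3, realized for instance by the pair 6–1 via 6 – 5 – 3 – 1. So the diameter is 3.

3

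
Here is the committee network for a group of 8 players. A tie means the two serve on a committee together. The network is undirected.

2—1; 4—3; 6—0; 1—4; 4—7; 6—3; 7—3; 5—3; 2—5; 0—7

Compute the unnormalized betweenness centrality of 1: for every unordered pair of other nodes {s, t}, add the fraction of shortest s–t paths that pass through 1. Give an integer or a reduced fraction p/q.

11/6

Pairs whose geodesics pass through 1 — 7–2: 1/2; 4–2: 1; 2–0: 1/3.
All other pairs contribute 0.
Summing the contributions gives betweenness(1) = 11/6.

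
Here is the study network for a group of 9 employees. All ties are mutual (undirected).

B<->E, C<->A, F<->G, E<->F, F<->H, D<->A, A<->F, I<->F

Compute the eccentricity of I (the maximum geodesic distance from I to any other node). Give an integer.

Distances from I: A:2, B:3, C:3, D:3, E:2, F:1, G:2, H:2.
The largest is 3 (to C, D, and B), so the eccentricity of I is 3.

3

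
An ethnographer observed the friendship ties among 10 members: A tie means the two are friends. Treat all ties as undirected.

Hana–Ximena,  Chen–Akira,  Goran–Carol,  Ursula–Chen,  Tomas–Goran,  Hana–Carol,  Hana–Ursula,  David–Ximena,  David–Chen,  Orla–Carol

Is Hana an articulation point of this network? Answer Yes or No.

Removing Hana leaves {Carol, Goran, Orla, and Tomas} with no path to {Akira, Chen, David, Ursula, and Ximena}, so the network splits into 2 components. Hana is a cut vertex.

Yes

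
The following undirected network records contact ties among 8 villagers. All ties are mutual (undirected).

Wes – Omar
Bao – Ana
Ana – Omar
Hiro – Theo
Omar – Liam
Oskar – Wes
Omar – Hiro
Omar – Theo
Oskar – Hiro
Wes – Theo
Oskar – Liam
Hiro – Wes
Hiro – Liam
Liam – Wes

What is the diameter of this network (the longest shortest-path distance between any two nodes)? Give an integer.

4

Eccentricity of each node (its greatest distance to any other): Ana:3, Bao:4, Hiro:3, Liam:3, Omar:2, Oskar:4, Theo:3, Wes:3.
The maximum eccentricity is 4, realized for instance by the pair Oskar–Bao via Oskar – Liam – Omar – Ana – Bao. So the diameter is 4.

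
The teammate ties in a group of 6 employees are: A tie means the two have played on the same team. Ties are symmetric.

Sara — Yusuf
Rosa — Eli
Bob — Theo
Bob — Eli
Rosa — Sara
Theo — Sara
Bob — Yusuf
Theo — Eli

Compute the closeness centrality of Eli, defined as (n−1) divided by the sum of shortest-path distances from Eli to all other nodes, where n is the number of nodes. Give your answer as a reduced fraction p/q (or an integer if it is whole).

5/7

Distances from Eli: Bob:1, Rosa:1, Sara:2, Theo:1, Yusuf:2. Sum = 7.
n = 6, so closeness = 5/7.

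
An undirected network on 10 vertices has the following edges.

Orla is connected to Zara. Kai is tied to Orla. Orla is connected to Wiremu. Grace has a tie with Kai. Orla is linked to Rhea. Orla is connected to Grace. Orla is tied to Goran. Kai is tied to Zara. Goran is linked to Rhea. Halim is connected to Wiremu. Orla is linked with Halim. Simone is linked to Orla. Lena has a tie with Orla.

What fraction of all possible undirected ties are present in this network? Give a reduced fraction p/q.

13/45

There are 13 edges and 10 nodes, so the maximum possible is C(10,2) = 45.
Density = 13/45.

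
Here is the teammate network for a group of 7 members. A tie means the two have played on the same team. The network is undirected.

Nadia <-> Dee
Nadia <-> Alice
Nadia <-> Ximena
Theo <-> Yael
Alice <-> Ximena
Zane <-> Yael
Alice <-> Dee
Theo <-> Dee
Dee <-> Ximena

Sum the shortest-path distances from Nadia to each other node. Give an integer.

12

Distances from Nadia: Alice:1, Dee:1, Theo:2, Ximena:1, Yael:3, Zane:4.
Sum = 1 + 1 + 2 + 1 + 3 + 4 = 12.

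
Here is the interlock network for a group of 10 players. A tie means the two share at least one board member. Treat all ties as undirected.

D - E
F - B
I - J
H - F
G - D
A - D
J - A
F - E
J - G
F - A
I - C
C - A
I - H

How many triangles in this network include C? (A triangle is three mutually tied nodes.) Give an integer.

C's neighbors are A and I, but none of them are tied to each other, so no triangle contains C.

0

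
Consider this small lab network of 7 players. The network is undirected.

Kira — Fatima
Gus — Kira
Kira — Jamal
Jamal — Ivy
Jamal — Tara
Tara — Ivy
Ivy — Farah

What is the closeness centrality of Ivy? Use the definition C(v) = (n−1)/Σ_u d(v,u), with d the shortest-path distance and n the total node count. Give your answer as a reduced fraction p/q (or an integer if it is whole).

6/11

Distances from Ivy: Farah:1, Fatima:3, Gus:3, Jamal:1, Kira:2, Tara:1. Sum = 11.
n = 7, so closeness = 6/11.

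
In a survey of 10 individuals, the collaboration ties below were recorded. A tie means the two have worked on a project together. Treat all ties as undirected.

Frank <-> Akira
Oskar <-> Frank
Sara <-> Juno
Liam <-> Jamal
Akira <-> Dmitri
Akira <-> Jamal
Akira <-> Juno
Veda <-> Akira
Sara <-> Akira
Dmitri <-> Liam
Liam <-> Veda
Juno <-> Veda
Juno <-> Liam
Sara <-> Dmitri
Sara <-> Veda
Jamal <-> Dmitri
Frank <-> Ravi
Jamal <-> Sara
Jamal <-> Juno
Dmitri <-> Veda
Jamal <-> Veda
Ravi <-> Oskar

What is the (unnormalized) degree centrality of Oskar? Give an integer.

Oskar is directly tied to Frank and Ravi. That is 2 neighbors, so the degree of Oskar is 2.

2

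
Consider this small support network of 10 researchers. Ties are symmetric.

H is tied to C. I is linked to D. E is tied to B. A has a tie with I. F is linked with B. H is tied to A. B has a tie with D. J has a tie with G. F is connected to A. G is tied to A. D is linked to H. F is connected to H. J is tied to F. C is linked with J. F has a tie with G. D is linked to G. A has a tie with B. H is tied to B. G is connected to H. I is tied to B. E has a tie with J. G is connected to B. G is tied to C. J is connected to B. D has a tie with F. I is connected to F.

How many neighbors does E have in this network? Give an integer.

E is directly tied to B and J. That is 2 neighbors, so the degree of E is 2.

2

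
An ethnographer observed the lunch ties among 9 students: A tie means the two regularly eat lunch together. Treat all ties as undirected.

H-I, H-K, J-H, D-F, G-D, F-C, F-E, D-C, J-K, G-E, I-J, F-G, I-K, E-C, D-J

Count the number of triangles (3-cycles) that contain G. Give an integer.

G's neighbors: D, E, and F.
Neighbor pairs that are themselves tied: G–D–F; G–E–F. Each forms one triangle with G, for 2 in total.

2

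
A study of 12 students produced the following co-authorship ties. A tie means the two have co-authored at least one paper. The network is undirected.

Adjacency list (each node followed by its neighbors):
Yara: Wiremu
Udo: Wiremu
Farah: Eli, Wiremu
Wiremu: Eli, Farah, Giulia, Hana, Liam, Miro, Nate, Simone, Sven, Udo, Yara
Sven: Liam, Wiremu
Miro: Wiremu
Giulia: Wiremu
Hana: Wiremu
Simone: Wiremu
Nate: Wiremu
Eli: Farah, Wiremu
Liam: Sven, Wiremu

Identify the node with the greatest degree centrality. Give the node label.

Wiremu

Degrees — Eli:2, Farah:2, Giulia:1, Hana:1, Liam:2, Miro:1, Nate:1, Simone:1, Sven:2, Udo:1, Wiremu:11, Yara:1.
The maximum is 11, attained only by Wiremu.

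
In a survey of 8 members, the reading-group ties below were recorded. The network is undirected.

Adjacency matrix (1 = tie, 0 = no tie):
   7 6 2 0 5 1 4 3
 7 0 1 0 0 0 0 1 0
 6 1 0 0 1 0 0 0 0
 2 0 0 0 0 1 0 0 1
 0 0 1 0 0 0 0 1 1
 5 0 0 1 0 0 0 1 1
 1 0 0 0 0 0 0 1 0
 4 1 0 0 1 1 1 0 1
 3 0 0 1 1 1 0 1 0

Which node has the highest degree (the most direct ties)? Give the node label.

4

Degrees — 0:3, 1:1, 2:2, 3:4, 4:5, 5:3, 6:2, 7:2.
The maximum is 5, attained only by 4.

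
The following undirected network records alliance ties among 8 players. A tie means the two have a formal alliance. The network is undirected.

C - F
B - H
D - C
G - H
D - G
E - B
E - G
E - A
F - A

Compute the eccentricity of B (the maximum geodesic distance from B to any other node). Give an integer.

Distances from B: A:2, C:4, D:3, E:1, F:3, G:2, H:1.
The largest is 4 (to C), so the eccentricity of B is 4.

4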